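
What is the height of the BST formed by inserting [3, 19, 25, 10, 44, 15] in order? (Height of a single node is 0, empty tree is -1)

Insertion order: [3, 19, 25, 10, 44, 15]
Tree (level-order array): [3, None, 19, 10, 25, None, 15, None, 44]
Compute height bottom-up (empty subtree = -1):
  height(15) = 1 + max(-1, -1) = 0
  height(10) = 1 + max(-1, 0) = 1
  height(44) = 1 + max(-1, -1) = 0
  height(25) = 1 + max(-1, 0) = 1
  height(19) = 1 + max(1, 1) = 2
  height(3) = 1 + max(-1, 2) = 3
Height = 3


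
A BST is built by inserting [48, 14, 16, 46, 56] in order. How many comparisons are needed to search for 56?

Search path for 56: 48 -> 56
Found: True
Comparisons: 2


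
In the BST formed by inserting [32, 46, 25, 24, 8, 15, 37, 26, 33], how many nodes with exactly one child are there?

Tree built from: [32, 46, 25, 24, 8, 15, 37, 26, 33]
Tree (level-order array): [32, 25, 46, 24, 26, 37, None, 8, None, None, None, 33, None, None, 15]
Rule: These are nodes with exactly 1 non-null child.
Per-node child counts:
  node 32: 2 child(ren)
  node 25: 2 child(ren)
  node 24: 1 child(ren)
  node 8: 1 child(ren)
  node 15: 0 child(ren)
  node 26: 0 child(ren)
  node 46: 1 child(ren)
  node 37: 1 child(ren)
  node 33: 0 child(ren)
Matching nodes: [24, 8, 46, 37]
Count of nodes with exactly one child: 4


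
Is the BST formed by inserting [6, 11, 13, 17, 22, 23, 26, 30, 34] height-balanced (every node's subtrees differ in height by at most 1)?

Tree (level-order array): [6, None, 11, None, 13, None, 17, None, 22, None, 23, None, 26, None, 30, None, 34]
Definition: a tree is height-balanced if, at every node, |h(left) - h(right)| <= 1 (empty subtree has height -1).
Bottom-up per-node check:
  node 34: h_left=-1, h_right=-1, diff=0 [OK], height=0
  node 30: h_left=-1, h_right=0, diff=1 [OK], height=1
  node 26: h_left=-1, h_right=1, diff=2 [FAIL (|-1-1|=2 > 1)], height=2
  node 23: h_left=-1, h_right=2, diff=3 [FAIL (|-1-2|=3 > 1)], height=3
  node 22: h_left=-1, h_right=3, diff=4 [FAIL (|-1-3|=4 > 1)], height=4
  node 17: h_left=-1, h_right=4, diff=5 [FAIL (|-1-4|=5 > 1)], height=5
  node 13: h_left=-1, h_right=5, diff=6 [FAIL (|-1-5|=6 > 1)], height=6
  node 11: h_left=-1, h_right=6, diff=7 [FAIL (|-1-6|=7 > 1)], height=7
  node 6: h_left=-1, h_right=7, diff=8 [FAIL (|-1-7|=8 > 1)], height=8
Node 26 violates the condition: |-1 - 1| = 2 > 1.
Result: Not balanced


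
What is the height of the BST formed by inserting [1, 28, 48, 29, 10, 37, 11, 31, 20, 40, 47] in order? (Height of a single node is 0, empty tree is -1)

Insertion order: [1, 28, 48, 29, 10, 37, 11, 31, 20, 40, 47]
Tree (level-order array): [1, None, 28, 10, 48, None, 11, 29, None, None, 20, None, 37, None, None, 31, 40, None, None, None, 47]
Compute height bottom-up (empty subtree = -1):
  height(20) = 1 + max(-1, -1) = 0
  height(11) = 1 + max(-1, 0) = 1
  height(10) = 1 + max(-1, 1) = 2
  height(31) = 1 + max(-1, -1) = 0
  height(47) = 1 + max(-1, -1) = 0
  height(40) = 1 + max(-1, 0) = 1
  height(37) = 1 + max(0, 1) = 2
  height(29) = 1 + max(-1, 2) = 3
  height(48) = 1 + max(3, -1) = 4
  height(28) = 1 + max(2, 4) = 5
  height(1) = 1 + max(-1, 5) = 6
Height = 6


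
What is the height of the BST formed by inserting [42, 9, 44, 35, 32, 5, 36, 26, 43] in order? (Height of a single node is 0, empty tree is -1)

Insertion order: [42, 9, 44, 35, 32, 5, 36, 26, 43]
Tree (level-order array): [42, 9, 44, 5, 35, 43, None, None, None, 32, 36, None, None, 26]
Compute height bottom-up (empty subtree = -1):
  height(5) = 1 + max(-1, -1) = 0
  height(26) = 1 + max(-1, -1) = 0
  height(32) = 1 + max(0, -1) = 1
  height(36) = 1 + max(-1, -1) = 0
  height(35) = 1 + max(1, 0) = 2
  height(9) = 1 + max(0, 2) = 3
  height(43) = 1 + max(-1, -1) = 0
  height(44) = 1 + max(0, -1) = 1
  height(42) = 1 + max(3, 1) = 4
Height = 4


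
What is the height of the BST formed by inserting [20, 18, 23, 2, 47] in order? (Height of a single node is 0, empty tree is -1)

Insertion order: [20, 18, 23, 2, 47]
Tree (level-order array): [20, 18, 23, 2, None, None, 47]
Compute height bottom-up (empty subtree = -1):
  height(2) = 1 + max(-1, -1) = 0
  height(18) = 1 + max(0, -1) = 1
  height(47) = 1 + max(-1, -1) = 0
  height(23) = 1 + max(-1, 0) = 1
  height(20) = 1 + max(1, 1) = 2
Height = 2


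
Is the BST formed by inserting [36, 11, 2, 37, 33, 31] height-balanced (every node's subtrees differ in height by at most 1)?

Tree (level-order array): [36, 11, 37, 2, 33, None, None, None, None, 31]
Definition: a tree is height-balanced if, at every node, |h(left) - h(right)| <= 1 (empty subtree has height -1).
Bottom-up per-node check:
  node 2: h_left=-1, h_right=-1, diff=0 [OK], height=0
  node 31: h_left=-1, h_right=-1, diff=0 [OK], height=0
  node 33: h_left=0, h_right=-1, diff=1 [OK], height=1
  node 11: h_left=0, h_right=1, diff=1 [OK], height=2
  node 37: h_left=-1, h_right=-1, diff=0 [OK], height=0
  node 36: h_left=2, h_right=0, diff=2 [FAIL (|2-0|=2 > 1)], height=3
Node 36 violates the condition: |2 - 0| = 2 > 1.
Result: Not balanced


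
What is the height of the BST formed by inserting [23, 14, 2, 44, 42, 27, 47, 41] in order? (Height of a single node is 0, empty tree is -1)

Insertion order: [23, 14, 2, 44, 42, 27, 47, 41]
Tree (level-order array): [23, 14, 44, 2, None, 42, 47, None, None, 27, None, None, None, None, 41]
Compute height bottom-up (empty subtree = -1):
  height(2) = 1 + max(-1, -1) = 0
  height(14) = 1 + max(0, -1) = 1
  height(41) = 1 + max(-1, -1) = 0
  height(27) = 1 + max(-1, 0) = 1
  height(42) = 1 + max(1, -1) = 2
  height(47) = 1 + max(-1, -1) = 0
  height(44) = 1 + max(2, 0) = 3
  height(23) = 1 + max(1, 3) = 4
Height = 4


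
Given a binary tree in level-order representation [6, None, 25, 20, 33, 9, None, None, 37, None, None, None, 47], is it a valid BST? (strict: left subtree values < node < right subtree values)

Level-order array: [6, None, 25, 20, 33, 9, None, None, 37, None, None, None, 47]
Validate using subtree bounds (lo, hi): at each node, require lo < value < hi,
then recurse left with hi=value and right with lo=value.
Preorder trace (stopping at first violation):
  at node 6 with bounds (-inf, +inf): OK
  at node 25 with bounds (6, +inf): OK
  at node 20 with bounds (6, 25): OK
  at node 9 with bounds (6, 20): OK
  at node 33 with bounds (25, +inf): OK
  at node 37 with bounds (33, +inf): OK
  at node 47 with bounds (37, +inf): OK
No violation found at any node.
Result: Valid BST


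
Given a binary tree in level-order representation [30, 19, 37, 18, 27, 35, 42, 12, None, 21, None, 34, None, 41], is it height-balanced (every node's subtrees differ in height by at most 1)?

Tree (level-order array): [30, 19, 37, 18, 27, 35, 42, 12, None, 21, None, 34, None, 41]
Definition: a tree is height-balanced if, at every node, |h(left) - h(right)| <= 1 (empty subtree has height -1).
Bottom-up per-node check:
  node 12: h_left=-1, h_right=-1, diff=0 [OK], height=0
  node 18: h_left=0, h_right=-1, diff=1 [OK], height=1
  node 21: h_left=-1, h_right=-1, diff=0 [OK], height=0
  node 27: h_left=0, h_right=-1, diff=1 [OK], height=1
  node 19: h_left=1, h_right=1, diff=0 [OK], height=2
  node 34: h_left=-1, h_right=-1, diff=0 [OK], height=0
  node 35: h_left=0, h_right=-1, diff=1 [OK], height=1
  node 41: h_left=-1, h_right=-1, diff=0 [OK], height=0
  node 42: h_left=0, h_right=-1, diff=1 [OK], height=1
  node 37: h_left=1, h_right=1, diff=0 [OK], height=2
  node 30: h_left=2, h_right=2, diff=0 [OK], height=3
All nodes satisfy the balance condition.
Result: Balanced


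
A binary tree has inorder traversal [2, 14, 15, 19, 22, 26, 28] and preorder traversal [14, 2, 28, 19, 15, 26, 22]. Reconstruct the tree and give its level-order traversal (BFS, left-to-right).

Inorder:  [2, 14, 15, 19, 22, 26, 28]
Preorder: [14, 2, 28, 19, 15, 26, 22]
Algorithm: preorder visits root first, so consume preorder in order;
for each root, split the current inorder slice at that value into
left-subtree inorder and right-subtree inorder, then recurse.
Recursive splits:
  root=14; inorder splits into left=[2], right=[15, 19, 22, 26, 28]
  root=2; inorder splits into left=[], right=[]
  root=28; inorder splits into left=[15, 19, 22, 26], right=[]
  root=19; inorder splits into left=[15], right=[22, 26]
  root=15; inorder splits into left=[], right=[]
  root=26; inorder splits into left=[22], right=[]
  root=22; inorder splits into left=[], right=[]
Reconstructed level-order: [14, 2, 28, 19, 15, 26, 22]


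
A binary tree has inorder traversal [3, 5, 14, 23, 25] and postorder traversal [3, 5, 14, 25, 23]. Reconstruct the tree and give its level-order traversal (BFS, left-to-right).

Inorder:   [3, 5, 14, 23, 25]
Postorder: [3, 5, 14, 25, 23]
Algorithm: postorder visits root last, so walk postorder right-to-left;
each value is the root of the current inorder slice — split it at that
value, recurse on the right subtree first, then the left.
Recursive splits:
  root=23; inorder splits into left=[3, 5, 14], right=[25]
  root=25; inorder splits into left=[], right=[]
  root=14; inorder splits into left=[3, 5], right=[]
  root=5; inorder splits into left=[3], right=[]
  root=3; inorder splits into left=[], right=[]
Reconstructed level-order: [23, 14, 25, 5, 3]


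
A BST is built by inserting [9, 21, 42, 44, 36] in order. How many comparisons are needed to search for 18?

Search path for 18: 9 -> 21
Found: False
Comparisons: 2


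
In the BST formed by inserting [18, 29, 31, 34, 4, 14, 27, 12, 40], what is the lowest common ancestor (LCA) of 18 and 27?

Tree insertion order: [18, 29, 31, 34, 4, 14, 27, 12, 40]
Tree (level-order array): [18, 4, 29, None, 14, 27, 31, 12, None, None, None, None, 34, None, None, None, 40]
In a BST, the LCA of p=18, q=27 is the first node v on the
root-to-leaf path with p <= v <= q (go left if both < v, right if both > v).
Walk from root:
  at 18: 18 <= 18 <= 27, this is the LCA
LCA = 18


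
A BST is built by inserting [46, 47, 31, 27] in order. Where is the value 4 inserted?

Starting tree (level order): [46, 31, 47, 27]
Insertion path: 46 -> 31 -> 27
Result: insert 4 as left child of 27
Final tree (level order): [46, 31, 47, 27, None, None, None, 4]


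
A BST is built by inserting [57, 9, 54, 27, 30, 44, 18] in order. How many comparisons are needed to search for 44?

Search path for 44: 57 -> 9 -> 54 -> 27 -> 30 -> 44
Found: True
Comparisons: 6


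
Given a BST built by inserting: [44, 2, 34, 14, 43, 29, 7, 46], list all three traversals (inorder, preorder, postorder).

Tree insertion order: [44, 2, 34, 14, 43, 29, 7, 46]
Tree (level-order array): [44, 2, 46, None, 34, None, None, 14, 43, 7, 29]
Inorder (L, root, R): [2, 7, 14, 29, 34, 43, 44, 46]
Preorder (root, L, R): [44, 2, 34, 14, 7, 29, 43, 46]
Postorder (L, R, root): [7, 29, 14, 43, 34, 2, 46, 44]


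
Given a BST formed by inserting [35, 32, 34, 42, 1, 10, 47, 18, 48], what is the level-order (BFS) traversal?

Tree insertion order: [35, 32, 34, 42, 1, 10, 47, 18, 48]
Tree (level-order array): [35, 32, 42, 1, 34, None, 47, None, 10, None, None, None, 48, None, 18]
BFS from the root, enqueuing left then right child of each popped node:
  queue [35] -> pop 35, enqueue [32, 42], visited so far: [35]
  queue [32, 42] -> pop 32, enqueue [1, 34], visited so far: [35, 32]
  queue [42, 1, 34] -> pop 42, enqueue [47], visited so far: [35, 32, 42]
  queue [1, 34, 47] -> pop 1, enqueue [10], visited so far: [35, 32, 42, 1]
  queue [34, 47, 10] -> pop 34, enqueue [none], visited so far: [35, 32, 42, 1, 34]
  queue [47, 10] -> pop 47, enqueue [48], visited so far: [35, 32, 42, 1, 34, 47]
  queue [10, 48] -> pop 10, enqueue [18], visited so far: [35, 32, 42, 1, 34, 47, 10]
  queue [48, 18] -> pop 48, enqueue [none], visited so far: [35, 32, 42, 1, 34, 47, 10, 48]
  queue [18] -> pop 18, enqueue [none], visited so far: [35, 32, 42, 1, 34, 47, 10, 48, 18]
Result: [35, 32, 42, 1, 34, 47, 10, 48, 18]


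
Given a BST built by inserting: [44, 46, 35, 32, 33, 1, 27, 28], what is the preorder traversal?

Tree insertion order: [44, 46, 35, 32, 33, 1, 27, 28]
Tree (level-order array): [44, 35, 46, 32, None, None, None, 1, 33, None, 27, None, None, None, 28]
Preorder traversal: [44, 35, 32, 1, 27, 28, 33, 46]


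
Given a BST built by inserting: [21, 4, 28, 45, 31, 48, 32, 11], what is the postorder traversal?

Tree insertion order: [21, 4, 28, 45, 31, 48, 32, 11]
Tree (level-order array): [21, 4, 28, None, 11, None, 45, None, None, 31, 48, None, 32]
Postorder traversal: [11, 4, 32, 31, 48, 45, 28, 21]


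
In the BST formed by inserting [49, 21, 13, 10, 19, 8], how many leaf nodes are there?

Tree built from: [49, 21, 13, 10, 19, 8]
Tree (level-order array): [49, 21, None, 13, None, 10, 19, 8]
Rule: A leaf has 0 children.
Per-node child counts:
  node 49: 1 child(ren)
  node 21: 1 child(ren)
  node 13: 2 child(ren)
  node 10: 1 child(ren)
  node 8: 0 child(ren)
  node 19: 0 child(ren)
Matching nodes: [8, 19]
Count of leaf nodes: 2


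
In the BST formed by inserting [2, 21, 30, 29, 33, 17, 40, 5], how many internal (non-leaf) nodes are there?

Tree built from: [2, 21, 30, 29, 33, 17, 40, 5]
Tree (level-order array): [2, None, 21, 17, 30, 5, None, 29, 33, None, None, None, None, None, 40]
Rule: An internal node has at least one child.
Per-node child counts:
  node 2: 1 child(ren)
  node 21: 2 child(ren)
  node 17: 1 child(ren)
  node 5: 0 child(ren)
  node 30: 2 child(ren)
  node 29: 0 child(ren)
  node 33: 1 child(ren)
  node 40: 0 child(ren)
Matching nodes: [2, 21, 17, 30, 33]
Count of internal (non-leaf) nodes: 5


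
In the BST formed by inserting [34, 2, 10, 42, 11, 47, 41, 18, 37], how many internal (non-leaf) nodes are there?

Tree built from: [34, 2, 10, 42, 11, 47, 41, 18, 37]
Tree (level-order array): [34, 2, 42, None, 10, 41, 47, None, 11, 37, None, None, None, None, 18]
Rule: An internal node has at least one child.
Per-node child counts:
  node 34: 2 child(ren)
  node 2: 1 child(ren)
  node 10: 1 child(ren)
  node 11: 1 child(ren)
  node 18: 0 child(ren)
  node 42: 2 child(ren)
  node 41: 1 child(ren)
  node 37: 0 child(ren)
  node 47: 0 child(ren)
Matching nodes: [34, 2, 10, 11, 42, 41]
Count of internal (non-leaf) nodes: 6


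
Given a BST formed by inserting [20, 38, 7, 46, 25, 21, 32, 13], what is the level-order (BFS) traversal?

Tree insertion order: [20, 38, 7, 46, 25, 21, 32, 13]
Tree (level-order array): [20, 7, 38, None, 13, 25, 46, None, None, 21, 32]
BFS from the root, enqueuing left then right child of each popped node:
  queue [20] -> pop 20, enqueue [7, 38], visited so far: [20]
  queue [7, 38] -> pop 7, enqueue [13], visited so far: [20, 7]
  queue [38, 13] -> pop 38, enqueue [25, 46], visited so far: [20, 7, 38]
  queue [13, 25, 46] -> pop 13, enqueue [none], visited so far: [20, 7, 38, 13]
  queue [25, 46] -> pop 25, enqueue [21, 32], visited so far: [20, 7, 38, 13, 25]
  queue [46, 21, 32] -> pop 46, enqueue [none], visited so far: [20, 7, 38, 13, 25, 46]
  queue [21, 32] -> pop 21, enqueue [none], visited so far: [20, 7, 38, 13, 25, 46, 21]
  queue [32] -> pop 32, enqueue [none], visited so far: [20, 7, 38, 13, 25, 46, 21, 32]
Result: [20, 7, 38, 13, 25, 46, 21, 32]


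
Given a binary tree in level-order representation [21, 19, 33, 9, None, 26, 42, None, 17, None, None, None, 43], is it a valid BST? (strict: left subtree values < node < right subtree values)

Level-order array: [21, 19, 33, 9, None, 26, 42, None, 17, None, None, None, 43]
Validate using subtree bounds (lo, hi): at each node, require lo < value < hi,
then recurse left with hi=value and right with lo=value.
Preorder trace (stopping at first violation):
  at node 21 with bounds (-inf, +inf): OK
  at node 19 with bounds (-inf, 21): OK
  at node 9 with bounds (-inf, 19): OK
  at node 17 with bounds (9, 19): OK
  at node 33 with bounds (21, +inf): OK
  at node 26 with bounds (21, 33): OK
  at node 42 with bounds (33, +inf): OK
  at node 43 with bounds (42, +inf): OK
No violation found at any node.
Result: Valid BST


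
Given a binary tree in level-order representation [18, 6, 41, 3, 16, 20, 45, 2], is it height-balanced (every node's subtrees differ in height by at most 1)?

Tree (level-order array): [18, 6, 41, 3, 16, 20, 45, 2]
Definition: a tree is height-balanced if, at every node, |h(left) - h(right)| <= 1 (empty subtree has height -1).
Bottom-up per-node check:
  node 2: h_left=-1, h_right=-1, diff=0 [OK], height=0
  node 3: h_left=0, h_right=-1, diff=1 [OK], height=1
  node 16: h_left=-1, h_right=-1, diff=0 [OK], height=0
  node 6: h_left=1, h_right=0, diff=1 [OK], height=2
  node 20: h_left=-1, h_right=-1, diff=0 [OK], height=0
  node 45: h_left=-1, h_right=-1, diff=0 [OK], height=0
  node 41: h_left=0, h_right=0, diff=0 [OK], height=1
  node 18: h_left=2, h_right=1, diff=1 [OK], height=3
All nodes satisfy the balance condition.
Result: Balanced


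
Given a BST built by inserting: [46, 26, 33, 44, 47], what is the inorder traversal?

Tree insertion order: [46, 26, 33, 44, 47]
Tree (level-order array): [46, 26, 47, None, 33, None, None, None, 44]
Inorder traversal: [26, 33, 44, 46, 47]


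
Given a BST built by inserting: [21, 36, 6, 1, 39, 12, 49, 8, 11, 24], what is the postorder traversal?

Tree insertion order: [21, 36, 6, 1, 39, 12, 49, 8, 11, 24]
Tree (level-order array): [21, 6, 36, 1, 12, 24, 39, None, None, 8, None, None, None, None, 49, None, 11]
Postorder traversal: [1, 11, 8, 12, 6, 24, 49, 39, 36, 21]


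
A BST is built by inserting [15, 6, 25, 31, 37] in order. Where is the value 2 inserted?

Starting tree (level order): [15, 6, 25, None, None, None, 31, None, 37]
Insertion path: 15 -> 6
Result: insert 2 as left child of 6
Final tree (level order): [15, 6, 25, 2, None, None, 31, None, None, None, 37]


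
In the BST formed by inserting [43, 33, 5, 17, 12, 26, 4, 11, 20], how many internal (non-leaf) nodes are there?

Tree built from: [43, 33, 5, 17, 12, 26, 4, 11, 20]
Tree (level-order array): [43, 33, None, 5, None, 4, 17, None, None, 12, 26, 11, None, 20]
Rule: An internal node has at least one child.
Per-node child counts:
  node 43: 1 child(ren)
  node 33: 1 child(ren)
  node 5: 2 child(ren)
  node 4: 0 child(ren)
  node 17: 2 child(ren)
  node 12: 1 child(ren)
  node 11: 0 child(ren)
  node 26: 1 child(ren)
  node 20: 0 child(ren)
Matching nodes: [43, 33, 5, 17, 12, 26]
Count of internal (non-leaf) nodes: 6


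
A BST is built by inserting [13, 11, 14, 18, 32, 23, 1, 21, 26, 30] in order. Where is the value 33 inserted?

Starting tree (level order): [13, 11, 14, 1, None, None, 18, None, None, None, 32, 23, None, 21, 26, None, None, None, 30]
Insertion path: 13 -> 14 -> 18 -> 32
Result: insert 33 as right child of 32
Final tree (level order): [13, 11, 14, 1, None, None, 18, None, None, None, 32, 23, 33, 21, 26, None, None, None, None, None, 30]


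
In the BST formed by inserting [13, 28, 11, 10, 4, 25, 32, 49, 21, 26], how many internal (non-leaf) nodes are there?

Tree built from: [13, 28, 11, 10, 4, 25, 32, 49, 21, 26]
Tree (level-order array): [13, 11, 28, 10, None, 25, 32, 4, None, 21, 26, None, 49]
Rule: An internal node has at least one child.
Per-node child counts:
  node 13: 2 child(ren)
  node 11: 1 child(ren)
  node 10: 1 child(ren)
  node 4: 0 child(ren)
  node 28: 2 child(ren)
  node 25: 2 child(ren)
  node 21: 0 child(ren)
  node 26: 0 child(ren)
  node 32: 1 child(ren)
  node 49: 0 child(ren)
Matching nodes: [13, 11, 10, 28, 25, 32]
Count of internal (non-leaf) nodes: 6


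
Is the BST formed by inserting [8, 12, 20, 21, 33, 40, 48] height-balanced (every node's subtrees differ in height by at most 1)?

Tree (level-order array): [8, None, 12, None, 20, None, 21, None, 33, None, 40, None, 48]
Definition: a tree is height-balanced if, at every node, |h(left) - h(right)| <= 1 (empty subtree has height -1).
Bottom-up per-node check:
  node 48: h_left=-1, h_right=-1, diff=0 [OK], height=0
  node 40: h_left=-1, h_right=0, diff=1 [OK], height=1
  node 33: h_left=-1, h_right=1, diff=2 [FAIL (|-1-1|=2 > 1)], height=2
  node 21: h_left=-1, h_right=2, diff=3 [FAIL (|-1-2|=3 > 1)], height=3
  node 20: h_left=-1, h_right=3, diff=4 [FAIL (|-1-3|=4 > 1)], height=4
  node 12: h_left=-1, h_right=4, diff=5 [FAIL (|-1-4|=5 > 1)], height=5
  node 8: h_left=-1, h_right=5, diff=6 [FAIL (|-1-5|=6 > 1)], height=6
Node 33 violates the condition: |-1 - 1| = 2 > 1.
Result: Not balanced


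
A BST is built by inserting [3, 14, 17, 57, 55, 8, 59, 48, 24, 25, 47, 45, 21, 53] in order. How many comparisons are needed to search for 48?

Search path for 48: 3 -> 14 -> 17 -> 57 -> 55 -> 48
Found: True
Comparisons: 6


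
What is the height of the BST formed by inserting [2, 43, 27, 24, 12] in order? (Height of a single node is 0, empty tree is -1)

Insertion order: [2, 43, 27, 24, 12]
Tree (level-order array): [2, None, 43, 27, None, 24, None, 12]
Compute height bottom-up (empty subtree = -1):
  height(12) = 1 + max(-1, -1) = 0
  height(24) = 1 + max(0, -1) = 1
  height(27) = 1 + max(1, -1) = 2
  height(43) = 1 + max(2, -1) = 3
  height(2) = 1 + max(-1, 3) = 4
Height = 4


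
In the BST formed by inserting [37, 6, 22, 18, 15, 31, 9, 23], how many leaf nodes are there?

Tree built from: [37, 6, 22, 18, 15, 31, 9, 23]
Tree (level-order array): [37, 6, None, None, 22, 18, 31, 15, None, 23, None, 9]
Rule: A leaf has 0 children.
Per-node child counts:
  node 37: 1 child(ren)
  node 6: 1 child(ren)
  node 22: 2 child(ren)
  node 18: 1 child(ren)
  node 15: 1 child(ren)
  node 9: 0 child(ren)
  node 31: 1 child(ren)
  node 23: 0 child(ren)
Matching nodes: [9, 23]
Count of leaf nodes: 2


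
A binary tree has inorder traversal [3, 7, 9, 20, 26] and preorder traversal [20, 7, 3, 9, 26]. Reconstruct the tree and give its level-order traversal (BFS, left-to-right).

Inorder:  [3, 7, 9, 20, 26]
Preorder: [20, 7, 3, 9, 26]
Algorithm: preorder visits root first, so consume preorder in order;
for each root, split the current inorder slice at that value into
left-subtree inorder and right-subtree inorder, then recurse.
Recursive splits:
  root=20; inorder splits into left=[3, 7, 9], right=[26]
  root=7; inorder splits into left=[3], right=[9]
  root=3; inorder splits into left=[], right=[]
  root=9; inorder splits into left=[], right=[]
  root=26; inorder splits into left=[], right=[]
Reconstructed level-order: [20, 7, 26, 3, 9]


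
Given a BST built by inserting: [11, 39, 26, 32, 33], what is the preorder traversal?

Tree insertion order: [11, 39, 26, 32, 33]
Tree (level-order array): [11, None, 39, 26, None, None, 32, None, 33]
Preorder traversal: [11, 39, 26, 32, 33]


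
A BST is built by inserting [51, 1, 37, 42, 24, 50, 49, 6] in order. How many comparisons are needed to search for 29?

Search path for 29: 51 -> 1 -> 37 -> 24
Found: False
Comparisons: 4


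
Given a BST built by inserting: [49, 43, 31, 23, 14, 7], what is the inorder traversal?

Tree insertion order: [49, 43, 31, 23, 14, 7]
Tree (level-order array): [49, 43, None, 31, None, 23, None, 14, None, 7]
Inorder traversal: [7, 14, 23, 31, 43, 49]


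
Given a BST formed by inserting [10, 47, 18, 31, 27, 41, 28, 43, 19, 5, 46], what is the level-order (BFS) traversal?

Tree insertion order: [10, 47, 18, 31, 27, 41, 28, 43, 19, 5, 46]
Tree (level-order array): [10, 5, 47, None, None, 18, None, None, 31, 27, 41, 19, 28, None, 43, None, None, None, None, None, 46]
BFS from the root, enqueuing left then right child of each popped node:
  queue [10] -> pop 10, enqueue [5, 47], visited so far: [10]
  queue [5, 47] -> pop 5, enqueue [none], visited so far: [10, 5]
  queue [47] -> pop 47, enqueue [18], visited so far: [10, 5, 47]
  queue [18] -> pop 18, enqueue [31], visited so far: [10, 5, 47, 18]
  queue [31] -> pop 31, enqueue [27, 41], visited so far: [10, 5, 47, 18, 31]
  queue [27, 41] -> pop 27, enqueue [19, 28], visited so far: [10, 5, 47, 18, 31, 27]
  queue [41, 19, 28] -> pop 41, enqueue [43], visited so far: [10, 5, 47, 18, 31, 27, 41]
  queue [19, 28, 43] -> pop 19, enqueue [none], visited so far: [10, 5, 47, 18, 31, 27, 41, 19]
  queue [28, 43] -> pop 28, enqueue [none], visited so far: [10, 5, 47, 18, 31, 27, 41, 19, 28]
  queue [43] -> pop 43, enqueue [46], visited so far: [10, 5, 47, 18, 31, 27, 41, 19, 28, 43]
  queue [46] -> pop 46, enqueue [none], visited so far: [10, 5, 47, 18, 31, 27, 41, 19, 28, 43, 46]
Result: [10, 5, 47, 18, 31, 27, 41, 19, 28, 43, 46]


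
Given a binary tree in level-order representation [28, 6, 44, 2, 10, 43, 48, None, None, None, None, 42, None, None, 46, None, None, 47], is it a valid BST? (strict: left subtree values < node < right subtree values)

Level-order array: [28, 6, 44, 2, 10, 43, 48, None, None, None, None, 42, None, None, 46, None, None, 47]
Validate using subtree bounds (lo, hi): at each node, require lo < value < hi,
then recurse left with hi=value and right with lo=value.
Preorder trace (stopping at first violation):
  at node 28 with bounds (-inf, +inf): OK
  at node 6 with bounds (-inf, 28): OK
  at node 2 with bounds (-inf, 6): OK
  at node 10 with bounds (6, 28): OK
  at node 44 with bounds (28, +inf): OK
  at node 43 with bounds (28, 44): OK
  at node 42 with bounds (28, 43): OK
  at node 48 with bounds (44, +inf): OK
  at node 46 with bounds (48, +inf): VIOLATION
Node 46 violates its bound: not (48 < 46 < +inf).
Result: Not a valid BST


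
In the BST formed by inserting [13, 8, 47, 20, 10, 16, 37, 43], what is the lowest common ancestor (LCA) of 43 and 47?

Tree insertion order: [13, 8, 47, 20, 10, 16, 37, 43]
Tree (level-order array): [13, 8, 47, None, 10, 20, None, None, None, 16, 37, None, None, None, 43]
In a BST, the LCA of p=43, q=47 is the first node v on the
root-to-leaf path with p <= v <= q (go left if both < v, right if both > v).
Walk from root:
  at 13: both 43 and 47 > 13, go right
  at 47: 43 <= 47 <= 47, this is the LCA
LCA = 47


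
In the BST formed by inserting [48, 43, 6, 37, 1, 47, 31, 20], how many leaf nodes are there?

Tree built from: [48, 43, 6, 37, 1, 47, 31, 20]
Tree (level-order array): [48, 43, None, 6, 47, 1, 37, None, None, None, None, 31, None, 20]
Rule: A leaf has 0 children.
Per-node child counts:
  node 48: 1 child(ren)
  node 43: 2 child(ren)
  node 6: 2 child(ren)
  node 1: 0 child(ren)
  node 37: 1 child(ren)
  node 31: 1 child(ren)
  node 20: 0 child(ren)
  node 47: 0 child(ren)
Matching nodes: [1, 20, 47]
Count of leaf nodes: 3


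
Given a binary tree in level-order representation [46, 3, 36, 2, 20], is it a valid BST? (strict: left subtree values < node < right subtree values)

Level-order array: [46, 3, 36, 2, 20]
Validate using subtree bounds (lo, hi): at each node, require lo < value < hi,
then recurse left with hi=value and right with lo=value.
Preorder trace (stopping at first violation):
  at node 46 with bounds (-inf, +inf): OK
  at node 3 with bounds (-inf, 46): OK
  at node 2 with bounds (-inf, 3): OK
  at node 20 with bounds (3, 46): OK
  at node 36 with bounds (46, +inf): VIOLATION
Node 36 violates its bound: not (46 < 36 < +inf).
Result: Not a valid BST


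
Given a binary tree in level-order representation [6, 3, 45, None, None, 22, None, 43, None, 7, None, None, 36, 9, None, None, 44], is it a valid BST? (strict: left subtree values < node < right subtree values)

Level-order array: [6, 3, 45, None, None, 22, None, 43, None, 7, None, None, 36, 9, None, None, 44]
Validate using subtree bounds (lo, hi): at each node, require lo < value < hi,
then recurse left with hi=value and right with lo=value.
Preorder trace (stopping at first violation):
  at node 6 with bounds (-inf, +inf): OK
  at node 3 with bounds (-inf, 6): OK
  at node 45 with bounds (6, +inf): OK
  at node 22 with bounds (6, 45): OK
  at node 43 with bounds (6, 22): VIOLATION
Node 43 violates its bound: not (6 < 43 < 22).
Result: Not a valid BST


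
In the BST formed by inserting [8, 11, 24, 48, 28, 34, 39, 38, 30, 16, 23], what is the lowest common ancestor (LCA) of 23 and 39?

Tree insertion order: [8, 11, 24, 48, 28, 34, 39, 38, 30, 16, 23]
Tree (level-order array): [8, None, 11, None, 24, 16, 48, None, 23, 28, None, None, None, None, 34, 30, 39, None, None, 38]
In a BST, the LCA of p=23, q=39 is the first node v on the
root-to-leaf path with p <= v <= q (go left if both < v, right if both > v).
Walk from root:
  at 8: both 23 and 39 > 8, go right
  at 11: both 23 and 39 > 11, go right
  at 24: 23 <= 24 <= 39, this is the LCA
LCA = 24


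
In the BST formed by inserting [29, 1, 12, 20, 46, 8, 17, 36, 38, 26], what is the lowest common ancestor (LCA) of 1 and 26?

Tree insertion order: [29, 1, 12, 20, 46, 8, 17, 36, 38, 26]
Tree (level-order array): [29, 1, 46, None, 12, 36, None, 8, 20, None, 38, None, None, 17, 26]
In a BST, the LCA of p=1, q=26 is the first node v on the
root-to-leaf path with p <= v <= q (go left if both < v, right if both > v).
Walk from root:
  at 29: both 1 and 26 < 29, go left
  at 1: 1 <= 1 <= 26, this is the LCA
LCA = 1


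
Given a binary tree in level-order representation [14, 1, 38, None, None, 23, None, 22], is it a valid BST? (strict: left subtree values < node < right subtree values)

Level-order array: [14, 1, 38, None, None, 23, None, 22]
Validate using subtree bounds (lo, hi): at each node, require lo < value < hi,
then recurse left with hi=value and right with lo=value.
Preorder trace (stopping at first violation):
  at node 14 with bounds (-inf, +inf): OK
  at node 1 with bounds (-inf, 14): OK
  at node 38 with bounds (14, +inf): OK
  at node 23 with bounds (14, 38): OK
  at node 22 with bounds (14, 23): OK
No violation found at any node.
Result: Valid BST


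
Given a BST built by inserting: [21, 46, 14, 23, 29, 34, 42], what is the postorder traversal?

Tree insertion order: [21, 46, 14, 23, 29, 34, 42]
Tree (level-order array): [21, 14, 46, None, None, 23, None, None, 29, None, 34, None, 42]
Postorder traversal: [14, 42, 34, 29, 23, 46, 21]


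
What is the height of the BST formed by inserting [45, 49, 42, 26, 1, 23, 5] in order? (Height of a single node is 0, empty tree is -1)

Insertion order: [45, 49, 42, 26, 1, 23, 5]
Tree (level-order array): [45, 42, 49, 26, None, None, None, 1, None, None, 23, 5]
Compute height bottom-up (empty subtree = -1):
  height(5) = 1 + max(-1, -1) = 0
  height(23) = 1 + max(0, -1) = 1
  height(1) = 1 + max(-1, 1) = 2
  height(26) = 1 + max(2, -1) = 3
  height(42) = 1 + max(3, -1) = 4
  height(49) = 1 + max(-1, -1) = 0
  height(45) = 1 + max(4, 0) = 5
Height = 5


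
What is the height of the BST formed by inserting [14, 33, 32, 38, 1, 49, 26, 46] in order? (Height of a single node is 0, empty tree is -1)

Insertion order: [14, 33, 32, 38, 1, 49, 26, 46]
Tree (level-order array): [14, 1, 33, None, None, 32, 38, 26, None, None, 49, None, None, 46]
Compute height bottom-up (empty subtree = -1):
  height(1) = 1 + max(-1, -1) = 0
  height(26) = 1 + max(-1, -1) = 0
  height(32) = 1 + max(0, -1) = 1
  height(46) = 1 + max(-1, -1) = 0
  height(49) = 1 + max(0, -1) = 1
  height(38) = 1 + max(-1, 1) = 2
  height(33) = 1 + max(1, 2) = 3
  height(14) = 1 + max(0, 3) = 4
Height = 4


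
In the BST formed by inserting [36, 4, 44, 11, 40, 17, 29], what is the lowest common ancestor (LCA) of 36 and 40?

Tree insertion order: [36, 4, 44, 11, 40, 17, 29]
Tree (level-order array): [36, 4, 44, None, 11, 40, None, None, 17, None, None, None, 29]
In a BST, the LCA of p=36, q=40 is the first node v on the
root-to-leaf path with p <= v <= q (go left if both < v, right if both > v).
Walk from root:
  at 36: 36 <= 36 <= 40, this is the LCA
LCA = 36


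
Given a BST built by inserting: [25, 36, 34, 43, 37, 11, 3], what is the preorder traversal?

Tree insertion order: [25, 36, 34, 43, 37, 11, 3]
Tree (level-order array): [25, 11, 36, 3, None, 34, 43, None, None, None, None, 37]
Preorder traversal: [25, 11, 3, 36, 34, 43, 37]


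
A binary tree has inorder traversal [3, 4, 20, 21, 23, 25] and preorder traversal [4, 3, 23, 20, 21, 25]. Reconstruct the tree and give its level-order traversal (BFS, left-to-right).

Inorder:  [3, 4, 20, 21, 23, 25]
Preorder: [4, 3, 23, 20, 21, 25]
Algorithm: preorder visits root first, so consume preorder in order;
for each root, split the current inorder slice at that value into
left-subtree inorder and right-subtree inorder, then recurse.
Recursive splits:
  root=4; inorder splits into left=[3], right=[20, 21, 23, 25]
  root=3; inorder splits into left=[], right=[]
  root=23; inorder splits into left=[20, 21], right=[25]
  root=20; inorder splits into left=[], right=[21]
  root=21; inorder splits into left=[], right=[]
  root=25; inorder splits into left=[], right=[]
Reconstructed level-order: [4, 3, 23, 20, 25, 21]


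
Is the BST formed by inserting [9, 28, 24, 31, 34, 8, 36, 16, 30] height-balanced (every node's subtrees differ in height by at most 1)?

Tree (level-order array): [9, 8, 28, None, None, 24, 31, 16, None, 30, 34, None, None, None, None, None, 36]
Definition: a tree is height-balanced if, at every node, |h(left) - h(right)| <= 1 (empty subtree has height -1).
Bottom-up per-node check:
  node 8: h_left=-1, h_right=-1, diff=0 [OK], height=0
  node 16: h_left=-1, h_right=-1, diff=0 [OK], height=0
  node 24: h_left=0, h_right=-1, diff=1 [OK], height=1
  node 30: h_left=-1, h_right=-1, diff=0 [OK], height=0
  node 36: h_left=-1, h_right=-1, diff=0 [OK], height=0
  node 34: h_left=-1, h_right=0, diff=1 [OK], height=1
  node 31: h_left=0, h_right=1, diff=1 [OK], height=2
  node 28: h_left=1, h_right=2, diff=1 [OK], height=3
  node 9: h_left=0, h_right=3, diff=3 [FAIL (|0-3|=3 > 1)], height=4
Node 9 violates the condition: |0 - 3| = 3 > 1.
Result: Not balanced


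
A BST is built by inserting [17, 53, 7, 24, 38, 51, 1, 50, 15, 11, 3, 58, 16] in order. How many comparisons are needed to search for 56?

Search path for 56: 17 -> 53 -> 58
Found: False
Comparisons: 3


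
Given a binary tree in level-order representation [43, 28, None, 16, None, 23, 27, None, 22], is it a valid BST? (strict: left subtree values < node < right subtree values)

Level-order array: [43, 28, None, 16, None, 23, 27, None, 22]
Validate using subtree bounds (lo, hi): at each node, require lo < value < hi,
then recurse left with hi=value and right with lo=value.
Preorder trace (stopping at first violation):
  at node 43 with bounds (-inf, +inf): OK
  at node 28 with bounds (-inf, 43): OK
  at node 16 with bounds (-inf, 28): OK
  at node 23 with bounds (-inf, 16): VIOLATION
Node 23 violates its bound: not (-inf < 23 < 16).
Result: Not a valid BST


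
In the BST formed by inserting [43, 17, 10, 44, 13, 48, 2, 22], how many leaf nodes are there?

Tree built from: [43, 17, 10, 44, 13, 48, 2, 22]
Tree (level-order array): [43, 17, 44, 10, 22, None, 48, 2, 13]
Rule: A leaf has 0 children.
Per-node child counts:
  node 43: 2 child(ren)
  node 17: 2 child(ren)
  node 10: 2 child(ren)
  node 2: 0 child(ren)
  node 13: 0 child(ren)
  node 22: 0 child(ren)
  node 44: 1 child(ren)
  node 48: 0 child(ren)
Matching nodes: [2, 13, 22, 48]
Count of leaf nodes: 4


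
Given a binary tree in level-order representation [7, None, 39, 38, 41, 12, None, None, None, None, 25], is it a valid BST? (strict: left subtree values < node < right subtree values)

Level-order array: [7, None, 39, 38, 41, 12, None, None, None, None, 25]
Validate using subtree bounds (lo, hi): at each node, require lo < value < hi,
then recurse left with hi=value and right with lo=value.
Preorder trace (stopping at first violation):
  at node 7 with bounds (-inf, +inf): OK
  at node 39 with bounds (7, +inf): OK
  at node 38 with bounds (7, 39): OK
  at node 12 with bounds (7, 38): OK
  at node 25 with bounds (12, 38): OK
  at node 41 with bounds (39, +inf): OK
No violation found at any node.
Result: Valid BST


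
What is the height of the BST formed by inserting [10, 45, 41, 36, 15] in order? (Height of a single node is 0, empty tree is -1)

Insertion order: [10, 45, 41, 36, 15]
Tree (level-order array): [10, None, 45, 41, None, 36, None, 15]
Compute height bottom-up (empty subtree = -1):
  height(15) = 1 + max(-1, -1) = 0
  height(36) = 1 + max(0, -1) = 1
  height(41) = 1 + max(1, -1) = 2
  height(45) = 1 + max(2, -1) = 3
  height(10) = 1 + max(-1, 3) = 4
Height = 4


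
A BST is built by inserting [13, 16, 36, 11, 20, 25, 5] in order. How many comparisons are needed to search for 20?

Search path for 20: 13 -> 16 -> 36 -> 20
Found: True
Comparisons: 4


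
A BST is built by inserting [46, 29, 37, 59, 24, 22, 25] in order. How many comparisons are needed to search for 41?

Search path for 41: 46 -> 29 -> 37
Found: False
Comparisons: 3


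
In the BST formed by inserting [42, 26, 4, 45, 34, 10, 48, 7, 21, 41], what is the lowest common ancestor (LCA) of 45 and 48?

Tree insertion order: [42, 26, 4, 45, 34, 10, 48, 7, 21, 41]
Tree (level-order array): [42, 26, 45, 4, 34, None, 48, None, 10, None, 41, None, None, 7, 21]
In a BST, the LCA of p=45, q=48 is the first node v on the
root-to-leaf path with p <= v <= q (go left if both < v, right if both > v).
Walk from root:
  at 42: both 45 and 48 > 42, go right
  at 45: 45 <= 45 <= 48, this is the LCA
LCA = 45


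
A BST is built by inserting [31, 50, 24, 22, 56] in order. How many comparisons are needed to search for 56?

Search path for 56: 31 -> 50 -> 56
Found: True
Comparisons: 3


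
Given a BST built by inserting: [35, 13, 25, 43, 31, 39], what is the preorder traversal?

Tree insertion order: [35, 13, 25, 43, 31, 39]
Tree (level-order array): [35, 13, 43, None, 25, 39, None, None, 31]
Preorder traversal: [35, 13, 25, 31, 43, 39]


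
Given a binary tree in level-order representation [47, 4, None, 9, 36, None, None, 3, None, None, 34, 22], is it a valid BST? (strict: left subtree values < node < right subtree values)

Level-order array: [47, 4, None, 9, 36, None, None, 3, None, None, 34, 22]
Validate using subtree bounds (lo, hi): at each node, require lo < value < hi,
then recurse left with hi=value and right with lo=value.
Preorder trace (stopping at first violation):
  at node 47 with bounds (-inf, +inf): OK
  at node 4 with bounds (-inf, 47): OK
  at node 9 with bounds (-inf, 4): VIOLATION
Node 9 violates its bound: not (-inf < 9 < 4).
Result: Not a valid BST


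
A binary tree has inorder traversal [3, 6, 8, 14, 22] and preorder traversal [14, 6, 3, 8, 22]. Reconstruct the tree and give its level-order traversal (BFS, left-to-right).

Inorder:  [3, 6, 8, 14, 22]
Preorder: [14, 6, 3, 8, 22]
Algorithm: preorder visits root first, so consume preorder in order;
for each root, split the current inorder slice at that value into
left-subtree inorder and right-subtree inorder, then recurse.
Recursive splits:
  root=14; inorder splits into left=[3, 6, 8], right=[22]
  root=6; inorder splits into left=[3], right=[8]
  root=3; inorder splits into left=[], right=[]
  root=8; inorder splits into left=[], right=[]
  root=22; inorder splits into left=[], right=[]
Reconstructed level-order: [14, 6, 22, 3, 8]


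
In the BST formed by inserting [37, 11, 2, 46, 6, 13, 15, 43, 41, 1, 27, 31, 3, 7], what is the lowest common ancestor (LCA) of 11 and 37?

Tree insertion order: [37, 11, 2, 46, 6, 13, 15, 43, 41, 1, 27, 31, 3, 7]
Tree (level-order array): [37, 11, 46, 2, 13, 43, None, 1, 6, None, 15, 41, None, None, None, 3, 7, None, 27, None, None, None, None, None, None, None, 31]
In a BST, the LCA of p=11, q=37 is the first node v on the
root-to-leaf path with p <= v <= q (go left if both < v, right if both > v).
Walk from root:
  at 37: 11 <= 37 <= 37, this is the LCA
LCA = 37


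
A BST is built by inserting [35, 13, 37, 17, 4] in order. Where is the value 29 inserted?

Starting tree (level order): [35, 13, 37, 4, 17]
Insertion path: 35 -> 13 -> 17
Result: insert 29 as right child of 17
Final tree (level order): [35, 13, 37, 4, 17, None, None, None, None, None, 29]


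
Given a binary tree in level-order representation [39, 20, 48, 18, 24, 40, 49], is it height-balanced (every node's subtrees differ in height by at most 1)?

Tree (level-order array): [39, 20, 48, 18, 24, 40, 49]
Definition: a tree is height-balanced if, at every node, |h(left) - h(right)| <= 1 (empty subtree has height -1).
Bottom-up per-node check:
  node 18: h_left=-1, h_right=-1, diff=0 [OK], height=0
  node 24: h_left=-1, h_right=-1, diff=0 [OK], height=0
  node 20: h_left=0, h_right=0, diff=0 [OK], height=1
  node 40: h_left=-1, h_right=-1, diff=0 [OK], height=0
  node 49: h_left=-1, h_right=-1, diff=0 [OK], height=0
  node 48: h_left=0, h_right=0, diff=0 [OK], height=1
  node 39: h_left=1, h_right=1, diff=0 [OK], height=2
All nodes satisfy the balance condition.
Result: Balanced
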